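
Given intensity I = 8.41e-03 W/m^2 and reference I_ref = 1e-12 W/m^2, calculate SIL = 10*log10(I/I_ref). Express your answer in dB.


I / I_ref = 8.41e-03 / 1e-12 = 8.41e+09
SIL = 10 * log10(8.41e+09) = 99.248 dB


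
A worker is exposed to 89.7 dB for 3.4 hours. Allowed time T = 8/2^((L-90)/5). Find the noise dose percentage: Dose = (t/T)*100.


T_allowed = 8 / 2^((89.7 - 90)/5) = 8.33973 hr
Dose = 3.4 / 8.33973 * 100 = 40.769 %


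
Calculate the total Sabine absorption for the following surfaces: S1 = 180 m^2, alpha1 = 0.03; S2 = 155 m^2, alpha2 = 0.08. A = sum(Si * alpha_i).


180 * 0.03 = 5.4
155 * 0.08 = 12.4
A_total = 5.4 + 12.4 = 17.8 m^2


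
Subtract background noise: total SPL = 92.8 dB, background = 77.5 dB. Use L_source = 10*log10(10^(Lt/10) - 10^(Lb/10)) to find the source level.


10^(92.8/10) = 1.90546e+09
10^(77.5/10) = 5.62341e+07
Difference = 1.90546e+09 - 5.62341e+07 = 1.84923e+09
L_source = 10*log10(1.84923e+09) = 92.67 dB


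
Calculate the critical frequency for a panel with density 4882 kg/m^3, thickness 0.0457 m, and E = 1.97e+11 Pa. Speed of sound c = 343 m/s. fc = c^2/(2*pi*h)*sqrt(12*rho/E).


12*rho/E = 12*4882/1.97e+11 = 2.97381e-07
sqrt(12*rho/E) = sqrt(2.97381e-07) = 0.000545327
c^2/(2*pi*h) = 343^2/(2*pi*0.0457) = 409725
fc = 409725 * 0.000545327 = 223.43 Hz


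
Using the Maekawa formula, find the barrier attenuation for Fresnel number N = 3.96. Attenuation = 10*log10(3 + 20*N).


3 + 20*N = 3 + 20*3.96 = 82.2
Att = 10*log10(82.2) = 19.149 dB


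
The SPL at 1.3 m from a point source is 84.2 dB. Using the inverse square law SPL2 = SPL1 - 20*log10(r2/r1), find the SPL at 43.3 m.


r2/r1 = 43.3/1.3 = 33.3077
Correction = 20*log10(33.3077) = 30.4509 dB
SPL2 = 84.2 - 30.4509 = 53.749 dB


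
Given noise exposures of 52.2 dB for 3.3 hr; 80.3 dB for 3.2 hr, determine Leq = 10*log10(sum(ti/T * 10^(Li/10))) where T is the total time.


T_total = 3.3 + 3.2 = 6.5 hr
(3.3/6.5) * 10^(52.2/10) = 84256
(3.2/6.5) * 10^(80.3/10) = 5.27517e+07
Sum = 84256 + 5.27517e+07 = 5.2836e+07
Leq = 10*log10(5.2836e+07) = 77.229 dB


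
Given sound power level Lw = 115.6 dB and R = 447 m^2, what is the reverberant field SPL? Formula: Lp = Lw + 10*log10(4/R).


4/R = 4/447 = 0.00894855
Lp = 115.6 + 10*log10(0.00894855) = 95.118 dB


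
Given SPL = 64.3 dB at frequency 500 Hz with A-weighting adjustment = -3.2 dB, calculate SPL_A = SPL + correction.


A-weighting table: 500 Hz -> -3.2 dB correction
SPL_A = SPL + correction = 64.3 + (-3.2) = 61.1 dBA


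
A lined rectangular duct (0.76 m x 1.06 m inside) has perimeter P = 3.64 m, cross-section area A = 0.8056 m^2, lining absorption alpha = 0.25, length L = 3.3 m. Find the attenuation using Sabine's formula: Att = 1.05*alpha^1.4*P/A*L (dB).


alpha^1.4 = 0.25^1.4 = 0.143587
Attenuation rate = 1.05 * alpha^1.4 * P / A
= 1.05 * 0.143587 * 3.64 / 0.8056 = 0.681218 dB/m
Total Att = 0.681218 * 3.3 = 2.248 dB


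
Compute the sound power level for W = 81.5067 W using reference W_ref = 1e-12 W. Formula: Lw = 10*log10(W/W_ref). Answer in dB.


W / W_ref = 81.5067 / 1e-12 = 8.15067e+13
Lw = 10 * log10(8.15067e+13) = 139.11 dB


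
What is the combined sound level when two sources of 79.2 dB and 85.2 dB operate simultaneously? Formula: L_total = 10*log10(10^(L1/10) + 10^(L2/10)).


10^(79.2/10) = 8.31764e+07
10^(85.2/10) = 3.31131e+08
Sum = 8.31764e+07 + 3.31131e+08 = 4.14307e+08
L_total = 10*log10(4.14307e+08) = 86.173 dB


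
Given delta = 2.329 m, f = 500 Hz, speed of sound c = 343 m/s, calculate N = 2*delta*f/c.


N = 2*delta*f/c = 2*delta/lambda, where lambda = c/f
lambda = 343 / 500 = 0.686 m
N = 2 * 2.329 / 0.686 = 6.7901


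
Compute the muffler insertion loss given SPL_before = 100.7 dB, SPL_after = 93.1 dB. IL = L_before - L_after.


Insertion loss = SPL without muffler - SPL with muffler
IL = 100.7 - 93.1 = 7.6 dB


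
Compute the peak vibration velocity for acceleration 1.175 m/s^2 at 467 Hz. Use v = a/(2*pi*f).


omega = 2*pi*f = 2*pi*467 = 2934.25 rad/s
v = a / omega = 1.175 / 2934.25 = 0.00040044 m/s


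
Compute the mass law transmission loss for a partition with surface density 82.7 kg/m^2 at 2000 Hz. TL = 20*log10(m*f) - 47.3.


m * f = 82.7 * 2000 = 165400
20*log10(165400) = 104.371 dB
TL = 104.371 - 47.3 = 57.071 dB


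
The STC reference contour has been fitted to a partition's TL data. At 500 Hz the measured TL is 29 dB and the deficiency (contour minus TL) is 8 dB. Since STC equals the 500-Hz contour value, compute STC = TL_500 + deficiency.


By ASTM E413, STC = value of the fitted reference contour at 500 Hz.
Contour value at 500 Hz = TL_500 + deficiency = 29 + 8 = 37
STC = 37


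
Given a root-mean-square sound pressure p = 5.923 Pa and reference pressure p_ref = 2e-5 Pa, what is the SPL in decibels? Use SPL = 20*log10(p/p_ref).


p / p_ref = 5.923 / 2e-5 = 296150
SPL = 20 * log10(296150) = 109.43 dB


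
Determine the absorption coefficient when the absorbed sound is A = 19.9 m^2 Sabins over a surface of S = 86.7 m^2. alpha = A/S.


Absorption coefficient = absorbed power / incident power
alpha = A / S = 19.9 / 86.7 = 0.22953


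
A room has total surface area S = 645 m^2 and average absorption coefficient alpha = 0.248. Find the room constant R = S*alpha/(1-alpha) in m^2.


R = 645 * 0.248 / (1 - 0.248) = 212.71 m^2


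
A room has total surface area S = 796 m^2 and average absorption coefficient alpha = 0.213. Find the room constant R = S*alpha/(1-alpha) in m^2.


R = 796 * 0.213 / (1 - 0.213) = 215.44 m^2


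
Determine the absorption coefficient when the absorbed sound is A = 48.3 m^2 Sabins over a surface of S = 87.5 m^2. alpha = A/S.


Absorption coefficient = absorbed power / incident power
alpha = A / S = 48.3 / 87.5 = 0.552


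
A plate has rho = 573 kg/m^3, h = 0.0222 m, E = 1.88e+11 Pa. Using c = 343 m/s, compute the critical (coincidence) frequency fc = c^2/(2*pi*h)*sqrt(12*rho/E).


12*rho/E = 12*573/1.88e+11 = 3.65745e-08
sqrt(12*rho/E) = sqrt(3.65745e-08) = 0.000191245
c^2/(2*pi*h) = 343^2/(2*pi*0.0222) = 843442
fc = 843442 * 0.000191245 = 161.3 Hz


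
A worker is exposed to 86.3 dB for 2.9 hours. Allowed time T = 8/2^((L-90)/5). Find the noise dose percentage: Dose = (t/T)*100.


T_allowed = 8 / 2^((86.3 - 90)/5) = 13.3614 hr
Dose = 2.9 / 13.3614 * 100 = 21.704 %


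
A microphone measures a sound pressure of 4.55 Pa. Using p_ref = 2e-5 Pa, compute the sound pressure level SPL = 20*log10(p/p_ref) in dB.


p / p_ref = 4.55 / 2e-5 = 227500
SPL = 20 * log10(227500) = 107.14 dB


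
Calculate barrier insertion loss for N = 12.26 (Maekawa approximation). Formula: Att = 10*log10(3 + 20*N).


3 + 20*N = 3 + 20*12.26 = 248.2
Att = 10*log10(248.2) = 23.948 dB


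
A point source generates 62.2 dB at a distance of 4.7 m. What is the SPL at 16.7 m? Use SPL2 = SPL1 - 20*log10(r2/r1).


r2/r1 = 16.7/4.7 = 3.55319
Correction = 20*log10(3.55319) = 11.0124 dB
SPL2 = 62.2 - 11.0124 = 51.188 dB


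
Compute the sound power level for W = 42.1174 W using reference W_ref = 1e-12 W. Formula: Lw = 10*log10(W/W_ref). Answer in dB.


W / W_ref = 42.1174 / 1e-12 = 4.21174e+13
Lw = 10 * log10(4.21174e+13) = 136.24 dB


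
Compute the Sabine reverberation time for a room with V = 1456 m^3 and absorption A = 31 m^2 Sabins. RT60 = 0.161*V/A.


RT60 = 0.161 * 1456 / 31 = 7.5618 s


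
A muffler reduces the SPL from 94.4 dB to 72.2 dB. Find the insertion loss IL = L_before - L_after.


Insertion loss = SPL without muffler - SPL with muffler
IL = 94.4 - 72.2 = 22.2 dB


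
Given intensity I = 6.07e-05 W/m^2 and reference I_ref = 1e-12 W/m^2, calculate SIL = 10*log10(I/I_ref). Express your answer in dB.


I / I_ref = 6.07e-05 / 1e-12 = 6.07e+07
SIL = 10 * log10(6.07e+07) = 77.832 dB


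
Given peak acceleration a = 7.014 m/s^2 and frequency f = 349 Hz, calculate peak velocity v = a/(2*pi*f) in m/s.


omega = 2*pi*f = 2*pi*349 = 2192.83 rad/s
v = a / omega = 7.014 / 2192.83 = 0.0031986 m/s


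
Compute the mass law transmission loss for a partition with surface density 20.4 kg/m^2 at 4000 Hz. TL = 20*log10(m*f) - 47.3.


m * f = 20.4 * 4000 = 81600
20*log10(81600) = 98.2338 dB
TL = 98.2338 - 47.3 = 50.934 dB


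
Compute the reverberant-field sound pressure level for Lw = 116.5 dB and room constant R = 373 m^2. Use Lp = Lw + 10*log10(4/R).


4/R = 4/373 = 0.0107239
Lp = 116.5 + 10*log10(0.0107239) = 96.804 dB


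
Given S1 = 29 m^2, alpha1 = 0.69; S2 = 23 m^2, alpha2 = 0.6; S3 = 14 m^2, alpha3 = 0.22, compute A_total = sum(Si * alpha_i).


29 * 0.69 = 20.01
23 * 0.6 = 13.8
14 * 0.22 = 3.08
A_total = 20.01 + 13.8 + 3.08 = 36.89 m^2


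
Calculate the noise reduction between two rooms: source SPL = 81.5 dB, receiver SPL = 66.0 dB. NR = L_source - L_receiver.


NR = L_source - L_receiver (difference between source and receiving room levels)
NR = 81.5 - 66.0 = 15.5 dB


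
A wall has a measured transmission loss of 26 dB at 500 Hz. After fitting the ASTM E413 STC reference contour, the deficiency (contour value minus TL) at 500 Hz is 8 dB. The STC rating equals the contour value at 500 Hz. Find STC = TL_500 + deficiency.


By ASTM E413, STC = value of the fitted reference contour at 500 Hz.
Contour value at 500 Hz = TL_500 + deficiency = 26 + 8 = 34
STC = 34


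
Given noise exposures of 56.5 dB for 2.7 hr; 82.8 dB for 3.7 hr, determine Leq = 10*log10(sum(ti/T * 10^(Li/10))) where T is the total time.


T_total = 2.7 + 3.7 = 6.4 hr
(2.7/6.4) * 10^(56.5/10) = 188445
(3.7/6.4) * 10^(82.8/10) = 1.10159e+08
Sum = 188445 + 1.10159e+08 = 1.10347e+08
Leq = 10*log10(1.10347e+08) = 80.428 dB


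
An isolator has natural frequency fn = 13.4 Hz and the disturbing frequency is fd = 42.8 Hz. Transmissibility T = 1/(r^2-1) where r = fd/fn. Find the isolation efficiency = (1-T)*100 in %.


r = 42.8 / 13.4 = 3.19403
r^2 - 1 = 3.19403^2 - 1 = 9.20183
T = 1/9.20183 = 0.108674
Efficiency = (1 - 0.108674)*100 = 89.133 %


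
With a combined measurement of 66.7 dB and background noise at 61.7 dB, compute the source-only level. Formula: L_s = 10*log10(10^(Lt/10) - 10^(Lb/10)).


10^(66.7/10) = 4.67735e+06
10^(61.7/10) = 1.47911e+06
Difference = 4.67735e+06 - 1.47911e+06 = 3.19824e+06
L_source = 10*log10(3.19824e+06) = 65.049 dB


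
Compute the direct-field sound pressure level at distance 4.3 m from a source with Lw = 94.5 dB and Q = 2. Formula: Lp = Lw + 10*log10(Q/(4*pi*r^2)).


4*pi*r^2 = 4*pi*4.3^2 = 232.352 m^2
Q / (4*pi*r^2) = 2 / 232.352 = 0.00860763
Lp = 94.5 + 10*log10(0.00860763) = 73.849 dB


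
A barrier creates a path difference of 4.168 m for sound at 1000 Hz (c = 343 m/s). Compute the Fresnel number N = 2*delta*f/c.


N = 2*delta*f/c = 2*delta/lambda, where lambda = c/f
lambda = 343 / 1000 = 0.343 m
N = 2 * 4.168 / 0.343 = 24.303


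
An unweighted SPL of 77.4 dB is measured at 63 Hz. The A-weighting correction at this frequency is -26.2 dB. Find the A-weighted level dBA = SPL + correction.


A-weighting table: 63 Hz -> -26.2 dB correction
SPL_A = SPL + correction = 77.4 + (-26.2) = 51.2 dBA


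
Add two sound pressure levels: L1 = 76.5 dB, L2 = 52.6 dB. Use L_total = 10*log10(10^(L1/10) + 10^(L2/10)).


10^(76.5/10) = 4.46684e+07
10^(52.6/10) = 181970
Sum = 4.46684e+07 + 181970 = 4.48504e+07
L_total = 10*log10(4.48504e+07) = 76.518 dB


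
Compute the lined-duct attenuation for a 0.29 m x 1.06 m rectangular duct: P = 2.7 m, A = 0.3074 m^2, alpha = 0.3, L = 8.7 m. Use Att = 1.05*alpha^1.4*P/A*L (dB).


alpha^1.4 = 0.3^1.4 = 0.18534
Attenuation rate = 1.05 * alpha^1.4 * P / A
= 1.05 * 0.18534 * 2.7 / 0.3074 = 1.7093 dB/m
Total Att = 1.7093 * 8.7 = 14.871 dB


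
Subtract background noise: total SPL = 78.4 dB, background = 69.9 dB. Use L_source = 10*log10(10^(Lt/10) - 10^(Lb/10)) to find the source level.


10^(78.4/10) = 6.91831e+07
10^(69.9/10) = 9.77237e+06
Difference = 6.91831e+07 - 9.77237e+06 = 5.94107e+07
L_source = 10*log10(5.94107e+07) = 77.739 dB


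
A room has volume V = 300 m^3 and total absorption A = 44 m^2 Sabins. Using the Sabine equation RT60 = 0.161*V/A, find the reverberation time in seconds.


RT60 = 0.161 * 300 / 44 = 1.0977 s


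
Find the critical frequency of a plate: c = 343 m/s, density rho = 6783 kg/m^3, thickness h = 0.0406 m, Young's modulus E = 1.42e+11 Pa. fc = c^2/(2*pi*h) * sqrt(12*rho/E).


12*rho/E = 12*6783/1.42e+11 = 5.73211e-07
sqrt(12*rho/E) = sqrt(5.73211e-07) = 0.000757107
c^2/(2*pi*h) = 343^2/(2*pi*0.0406) = 461193
fc = 461193 * 0.000757107 = 349.17 Hz


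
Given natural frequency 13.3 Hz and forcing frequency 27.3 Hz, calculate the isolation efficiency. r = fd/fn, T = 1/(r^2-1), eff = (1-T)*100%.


r = 27.3 / 13.3 = 2.05263
r^2 - 1 = 2.05263^2 - 1 = 3.21329
T = 1/3.21329 = 0.311208
Efficiency = (1 - 0.311208)*100 = 68.879 %


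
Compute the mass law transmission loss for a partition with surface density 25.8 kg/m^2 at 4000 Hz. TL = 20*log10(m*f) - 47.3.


m * f = 25.8 * 4000 = 103200
20*log10(103200) = 100.274 dB
TL = 100.274 - 47.3 = 52.974 dB


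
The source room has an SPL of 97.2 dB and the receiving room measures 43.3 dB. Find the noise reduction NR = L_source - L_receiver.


NR = L_source - L_receiver (difference between source and receiving room levels)
NR = 97.2 - 43.3 = 53.9 dB


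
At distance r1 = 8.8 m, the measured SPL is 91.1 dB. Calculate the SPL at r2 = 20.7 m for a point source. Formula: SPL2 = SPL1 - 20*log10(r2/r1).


r2/r1 = 20.7/8.8 = 2.35227
Correction = 20*log10(2.35227) = 7.42974 dB
SPL2 = 91.1 - 7.42974 = 83.67 dB


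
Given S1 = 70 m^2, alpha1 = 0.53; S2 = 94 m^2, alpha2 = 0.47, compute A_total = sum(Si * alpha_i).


70 * 0.53 = 37.1
94 * 0.47 = 44.18
A_total = 37.1 + 44.18 = 81.28 m^2


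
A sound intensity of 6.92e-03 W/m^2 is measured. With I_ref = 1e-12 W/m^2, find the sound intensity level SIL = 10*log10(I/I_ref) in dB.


I / I_ref = 6.92e-03 / 1e-12 = 6.92e+09
SIL = 10 * log10(6.92e+09) = 98.401 dB


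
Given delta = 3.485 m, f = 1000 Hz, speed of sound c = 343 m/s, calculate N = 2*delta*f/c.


N = 2*delta*f/c = 2*delta/lambda, where lambda = c/f
lambda = 343 / 1000 = 0.343 m
N = 2 * 3.485 / 0.343 = 20.321


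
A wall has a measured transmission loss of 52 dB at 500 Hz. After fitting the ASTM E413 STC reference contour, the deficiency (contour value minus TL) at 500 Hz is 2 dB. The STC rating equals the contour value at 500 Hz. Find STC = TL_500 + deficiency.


By ASTM E413, STC = value of the fitted reference contour at 500 Hz.
Contour value at 500 Hz = TL_500 + deficiency = 52 + 2 = 54
STC = 54


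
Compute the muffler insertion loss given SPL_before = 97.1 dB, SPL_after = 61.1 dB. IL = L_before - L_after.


Insertion loss = SPL without muffler - SPL with muffler
IL = 97.1 - 61.1 = 36 dB


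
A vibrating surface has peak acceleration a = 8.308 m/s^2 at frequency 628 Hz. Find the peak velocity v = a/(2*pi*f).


omega = 2*pi*f = 2*pi*628 = 3945.84 rad/s
v = a / omega = 8.308 / 3945.84 = 0.0021055 m/s


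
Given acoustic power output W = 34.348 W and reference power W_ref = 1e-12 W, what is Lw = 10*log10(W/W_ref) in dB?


W / W_ref = 34.348 / 1e-12 = 3.4348e+13
Lw = 10 * log10(3.4348e+13) = 135.36 dB


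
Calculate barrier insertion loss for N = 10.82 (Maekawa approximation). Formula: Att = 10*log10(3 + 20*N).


3 + 20*N = 3 + 20*10.82 = 219.4
Att = 10*log10(219.4) = 23.412 dB


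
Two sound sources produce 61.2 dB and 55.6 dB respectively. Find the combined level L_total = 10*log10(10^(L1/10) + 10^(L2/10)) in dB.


10^(61.2/10) = 1.31826e+06
10^(55.6/10) = 363078
Sum = 1.31826e+06 + 363078 = 1.68134e+06
L_total = 10*log10(1.68134e+06) = 62.257 dB


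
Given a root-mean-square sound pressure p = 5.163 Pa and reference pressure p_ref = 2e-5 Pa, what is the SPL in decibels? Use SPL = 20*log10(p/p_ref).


p / p_ref = 5.163 / 2e-5 = 258150
SPL = 20 * log10(258150) = 108.24 dB


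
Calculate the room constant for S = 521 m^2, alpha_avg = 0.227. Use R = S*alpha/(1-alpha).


R = 521 * 0.227 / (1 - 0.227) = 153 m^2


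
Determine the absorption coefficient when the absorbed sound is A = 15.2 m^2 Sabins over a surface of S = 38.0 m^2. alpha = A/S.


Absorption coefficient = absorbed power / incident power
alpha = A / S = 15.2 / 38.0 = 0.4


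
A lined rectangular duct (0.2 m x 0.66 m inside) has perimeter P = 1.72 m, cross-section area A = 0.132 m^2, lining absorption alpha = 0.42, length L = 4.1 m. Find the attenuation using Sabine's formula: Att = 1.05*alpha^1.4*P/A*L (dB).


alpha^1.4 = 0.42^1.4 = 0.296858
Attenuation rate = 1.05 * alpha^1.4 * P / A
= 1.05 * 0.296858 * 1.72 / 0.132 = 4.06156 dB/m
Total Att = 4.06156 * 4.1 = 16.652 dB


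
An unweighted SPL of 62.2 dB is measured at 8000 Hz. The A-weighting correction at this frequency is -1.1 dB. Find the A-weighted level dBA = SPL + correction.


A-weighting table: 8000 Hz -> -1.1 dB correction
SPL_A = SPL + correction = 62.2 + (-1.1) = 61.1 dBA


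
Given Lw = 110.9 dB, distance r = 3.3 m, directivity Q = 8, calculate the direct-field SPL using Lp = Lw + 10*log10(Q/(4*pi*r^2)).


4*pi*r^2 = 4*pi*3.3^2 = 136.848 m^2
Q / (4*pi*r^2) = 8 / 136.848 = 0.058459
Lp = 110.9 + 10*log10(0.058459) = 98.569 dB


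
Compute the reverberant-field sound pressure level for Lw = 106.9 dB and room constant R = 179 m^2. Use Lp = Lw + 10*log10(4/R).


4/R = 4/179 = 0.0223464
Lp = 106.9 + 10*log10(0.0223464) = 90.392 dB


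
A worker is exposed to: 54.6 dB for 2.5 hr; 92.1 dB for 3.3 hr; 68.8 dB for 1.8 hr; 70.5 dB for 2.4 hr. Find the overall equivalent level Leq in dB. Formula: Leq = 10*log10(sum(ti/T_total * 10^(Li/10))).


T_total = 2.5 + 3.3 + 1.8 + 2.4 = 10.0 hr
(2.5/10.0) * 10^(54.6/10) = 72100.8
(3.3/10.0) * 10^(92.1/10) = 5.35197e+08
(1.8/10.0) * 10^(68.8/10) = 1.36544e+06
(2.4/10.0) * 10^(70.5/10) = 2.69284e+06
Sum = 72100.8 + 5.35197e+08 + 1.36544e+06 + 2.69284e+06 = 5.39327e+08
Leq = 10*log10(5.39327e+08) = 87.319 dB


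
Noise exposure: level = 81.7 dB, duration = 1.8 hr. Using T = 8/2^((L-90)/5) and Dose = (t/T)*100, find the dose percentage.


T_allowed = 8 / 2^((81.7 - 90)/5) = 25.2813 hr
Dose = 1.8 / 25.2813 * 100 = 7.1199 %


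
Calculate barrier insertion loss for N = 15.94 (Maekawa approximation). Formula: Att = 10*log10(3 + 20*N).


3 + 20*N = 3 + 20*15.94 = 321.8
Att = 10*log10(321.8) = 25.076 dB


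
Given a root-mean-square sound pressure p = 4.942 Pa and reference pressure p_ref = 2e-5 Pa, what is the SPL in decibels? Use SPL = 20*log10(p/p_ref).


p / p_ref = 4.942 / 2e-5 = 247100
SPL = 20 * log10(247100) = 107.86 dB


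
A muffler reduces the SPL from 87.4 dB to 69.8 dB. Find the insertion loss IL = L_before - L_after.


Insertion loss = SPL without muffler - SPL with muffler
IL = 87.4 - 69.8 = 17.6 dB


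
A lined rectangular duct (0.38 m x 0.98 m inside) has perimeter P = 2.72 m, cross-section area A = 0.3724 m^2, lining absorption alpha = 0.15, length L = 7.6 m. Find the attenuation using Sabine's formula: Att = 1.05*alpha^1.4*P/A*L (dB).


alpha^1.4 = 0.15^1.4 = 0.0702308
Attenuation rate = 1.05 * alpha^1.4 * P / A
= 1.05 * 0.0702308 * 2.72 / 0.3724 = 0.538612 dB/m
Total Att = 0.538612 * 7.6 = 4.0935 dB


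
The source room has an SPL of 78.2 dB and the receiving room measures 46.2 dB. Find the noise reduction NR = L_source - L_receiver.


NR = L_source - L_receiver (difference between source and receiving room levels)
NR = 78.2 - 46.2 = 32 dB


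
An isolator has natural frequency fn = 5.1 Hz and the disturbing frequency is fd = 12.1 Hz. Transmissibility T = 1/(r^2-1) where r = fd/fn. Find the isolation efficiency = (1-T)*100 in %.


r = 12.1 / 5.1 = 2.37255
r^2 - 1 = 2.37255^2 - 1 = 4.62899
T = 1/4.62899 = 0.21603
Efficiency = (1 - 0.21603)*100 = 78.397 %


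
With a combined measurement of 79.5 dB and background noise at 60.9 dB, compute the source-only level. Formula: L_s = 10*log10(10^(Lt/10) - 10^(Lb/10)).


10^(79.5/10) = 8.91251e+07
10^(60.9/10) = 1.23027e+06
Difference = 8.91251e+07 - 1.23027e+06 = 8.78948e+07
L_source = 10*log10(8.78948e+07) = 79.44 dB


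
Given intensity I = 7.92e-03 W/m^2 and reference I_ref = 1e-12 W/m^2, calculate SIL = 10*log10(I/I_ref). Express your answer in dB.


I / I_ref = 7.92e-03 / 1e-12 = 7.92e+09
SIL = 10 * log10(7.92e+09) = 98.987 dB


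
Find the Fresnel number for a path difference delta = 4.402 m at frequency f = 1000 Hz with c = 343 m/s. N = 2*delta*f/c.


N = 2*delta*f/c = 2*delta/lambda, where lambda = c/f
lambda = 343 / 1000 = 0.343 m
N = 2 * 4.402 / 0.343 = 25.668


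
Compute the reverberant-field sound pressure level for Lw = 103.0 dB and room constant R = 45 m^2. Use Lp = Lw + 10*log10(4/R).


4/R = 4/45 = 0.0888889
Lp = 103.0 + 10*log10(0.0888889) = 92.488 dB


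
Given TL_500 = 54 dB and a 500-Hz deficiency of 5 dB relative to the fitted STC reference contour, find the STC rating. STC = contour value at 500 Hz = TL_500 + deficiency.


By ASTM E413, STC = value of the fitted reference contour at 500 Hz.
Contour value at 500 Hz = TL_500 + deficiency = 54 + 5 = 59
STC = 59


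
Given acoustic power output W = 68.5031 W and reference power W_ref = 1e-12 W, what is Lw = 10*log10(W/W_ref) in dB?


W / W_ref = 68.5031 / 1e-12 = 6.85031e+13
Lw = 10 * log10(6.85031e+13) = 138.36 dB


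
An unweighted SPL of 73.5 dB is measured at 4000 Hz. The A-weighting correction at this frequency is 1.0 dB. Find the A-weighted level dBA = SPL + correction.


A-weighting table: 4000 Hz -> 1.0 dB correction
SPL_A = SPL + correction = 73.5 + (1.0) = 74.5 dBA


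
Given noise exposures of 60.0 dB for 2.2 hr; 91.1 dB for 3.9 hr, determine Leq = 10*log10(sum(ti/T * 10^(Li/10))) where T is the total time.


T_total = 2.2 + 3.9 = 6.1 hr
(2.2/6.1) * 10^(60.0/10) = 360656
(3.9/6.1) * 10^(91.1/10) = 8.23635e+08
Sum = 360656 + 8.23635e+08 = 8.23996e+08
Leq = 10*log10(8.23996e+08) = 89.159 dB


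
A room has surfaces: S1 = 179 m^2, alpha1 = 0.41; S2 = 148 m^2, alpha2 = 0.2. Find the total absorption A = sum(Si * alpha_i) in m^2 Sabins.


179 * 0.41 = 73.39
148 * 0.2 = 29.6
A_total = 73.39 + 29.6 = 102.99 m^2


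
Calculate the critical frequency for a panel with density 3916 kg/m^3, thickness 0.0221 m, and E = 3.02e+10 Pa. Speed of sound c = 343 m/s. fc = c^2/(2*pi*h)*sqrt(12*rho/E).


12*rho/E = 12*3916/3.02e+10 = 1.55603e-06
sqrt(12*rho/E) = sqrt(1.55603e-06) = 0.00124741
c^2/(2*pi*h) = 343^2/(2*pi*0.0221) = 847259
fc = 847259 * 0.00124741 = 1056.9 Hz


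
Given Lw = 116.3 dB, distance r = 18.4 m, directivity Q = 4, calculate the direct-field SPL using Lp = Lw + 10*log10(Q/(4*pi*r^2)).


4*pi*r^2 = 4*pi*18.4^2 = 4254.47 m^2
Q / (4*pi*r^2) = 4 / 4254.47 = 0.000940188
Lp = 116.3 + 10*log10(0.000940188) = 86.032 dB


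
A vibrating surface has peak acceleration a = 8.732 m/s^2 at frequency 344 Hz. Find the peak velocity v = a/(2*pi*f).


omega = 2*pi*f = 2*pi*344 = 2161.42 rad/s
v = a / omega = 8.732 / 2161.42 = 0.0040399 m/s


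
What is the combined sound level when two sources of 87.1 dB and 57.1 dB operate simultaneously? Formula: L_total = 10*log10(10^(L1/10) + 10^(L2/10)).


10^(87.1/10) = 5.12861e+08
10^(57.1/10) = 512861
Sum = 5.12861e+08 + 512861 = 5.13374e+08
L_total = 10*log10(5.13374e+08) = 87.104 dB


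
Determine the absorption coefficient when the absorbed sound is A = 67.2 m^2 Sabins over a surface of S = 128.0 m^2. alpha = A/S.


Absorption coefficient = absorbed power / incident power
alpha = A / S = 67.2 / 128.0 = 0.525


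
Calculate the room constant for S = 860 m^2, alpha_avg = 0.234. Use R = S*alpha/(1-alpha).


R = 860 * 0.234 / (1 - 0.234) = 262.72 m^2


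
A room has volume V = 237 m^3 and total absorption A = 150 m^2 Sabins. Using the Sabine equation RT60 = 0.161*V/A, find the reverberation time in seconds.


RT60 = 0.161 * 237 / 150 = 0.25438 s


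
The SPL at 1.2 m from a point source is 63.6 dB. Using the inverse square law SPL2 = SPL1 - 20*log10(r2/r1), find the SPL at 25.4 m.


r2/r1 = 25.4/1.2 = 21.1667
Correction = 20*log10(21.1667) = 26.5131 dB
SPL2 = 63.6 - 26.5131 = 37.087 dB


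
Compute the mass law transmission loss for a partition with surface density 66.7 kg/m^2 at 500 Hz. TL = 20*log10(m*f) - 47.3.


m * f = 66.7 * 500 = 33350
20*log10(33350) = 90.4619 dB
TL = 90.4619 - 47.3 = 43.162 dB


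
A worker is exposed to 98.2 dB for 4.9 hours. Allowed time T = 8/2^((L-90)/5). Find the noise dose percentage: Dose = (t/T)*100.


T_allowed = 8 / 2^((98.2 - 90)/5) = 2.56685 hr
Dose = 4.9 / 2.56685 * 100 = 190.9 %


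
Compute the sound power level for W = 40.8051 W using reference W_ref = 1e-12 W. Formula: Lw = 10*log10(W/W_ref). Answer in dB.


W / W_ref = 40.8051 / 1e-12 = 4.08051e+13
Lw = 10 * log10(4.08051e+13) = 136.11 dB


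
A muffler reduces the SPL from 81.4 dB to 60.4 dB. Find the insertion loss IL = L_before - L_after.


Insertion loss = SPL without muffler - SPL with muffler
IL = 81.4 - 60.4 = 21 dB


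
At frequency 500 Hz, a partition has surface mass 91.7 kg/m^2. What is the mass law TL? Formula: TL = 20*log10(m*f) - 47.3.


m * f = 91.7 * 500 = 45850
20*log10(45850) = 93.2268 dB
TL = 93.2268 - 47.3 = 45.927 dB


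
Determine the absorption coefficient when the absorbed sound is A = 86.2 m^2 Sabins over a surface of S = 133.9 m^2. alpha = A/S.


Absorption coefficient = absorbed power / incident power
alpha = A / S = 86.2 / 133.9 = 0.64376


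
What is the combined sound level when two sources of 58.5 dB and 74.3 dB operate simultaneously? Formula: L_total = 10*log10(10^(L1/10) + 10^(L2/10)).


10^(58.5/10) = 707946
10^(74.3/10) = 2.69153e+07
Sum = 707946 + 2.69153e+07 = 2.76232e+07
L_total = 10*log10(2.76232e+07) = 74.413 dB


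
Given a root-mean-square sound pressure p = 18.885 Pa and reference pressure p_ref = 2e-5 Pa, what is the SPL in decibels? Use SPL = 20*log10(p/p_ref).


p / p_ref = 18.885 / 2e-5 = 944250
SPL = 20 * log10(944250) = 119.5 dB


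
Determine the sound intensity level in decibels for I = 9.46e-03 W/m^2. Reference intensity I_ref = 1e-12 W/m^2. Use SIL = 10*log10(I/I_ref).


I / I_ref = 9.46e-03 / 1e-12 = 9.46e+09
SIL = 10 * log10(9.46e+09) = 99.759 dB


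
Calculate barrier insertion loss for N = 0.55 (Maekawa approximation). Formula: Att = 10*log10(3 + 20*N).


3 + 20*N = 3 + 20*0.55 = 14
Att = 10*log10(14) = 11.461 dB


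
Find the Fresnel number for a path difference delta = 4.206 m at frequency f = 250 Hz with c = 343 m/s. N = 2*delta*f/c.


N = 2*delta*f/c = 2*delta/lambda, where lambda = c/f
lambda = 343 / 250 = 1.372 m
N = 2 * 4.206 / 1.372 = 6.1312


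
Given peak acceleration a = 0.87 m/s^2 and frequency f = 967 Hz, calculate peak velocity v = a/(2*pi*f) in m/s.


omega = 2*pi*f = 2*pi*967 = 6075.84 rad/s
v = a / omega = 0.87 / 6075.84 = 0.00014319 m/s


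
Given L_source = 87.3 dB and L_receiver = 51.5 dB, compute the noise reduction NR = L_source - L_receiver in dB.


NR = L_source - L_receiver (difference between source and receiving room levels)
NR = 87.3 - 51.5 = 35.8 dB


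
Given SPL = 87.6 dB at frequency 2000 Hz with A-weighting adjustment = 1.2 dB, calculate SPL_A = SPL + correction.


A-weighting table: 2000 Hz -> 1.2 dB correction
SPL_A = SPL + correction = 87.6 + (1.2) = 88.8 dBA


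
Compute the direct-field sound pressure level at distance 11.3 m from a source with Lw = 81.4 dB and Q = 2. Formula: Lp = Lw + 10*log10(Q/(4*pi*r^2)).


4*pi*r^2 = 4*pi*11.3^2 = 1604.6 m^2
Q / (4*pi*r^2) = 2 / 1604.6 = 0.00124642
Lp = 81.4 + 10*log10(0.00124642) = 52.357 dB


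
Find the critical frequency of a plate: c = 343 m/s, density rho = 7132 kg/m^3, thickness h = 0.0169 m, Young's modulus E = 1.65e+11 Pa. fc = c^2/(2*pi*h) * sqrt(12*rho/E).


12*rho/E = 12*7132/1.65e+11 = 5.18691e-07
sqrt(12*rho/E) = sqrt(5.18691e-07) = 0.000720202
c^2/(2*pi*h) = 343^2/(2*pi*0.0169) = 1.10795e+06
fc = 1.10795e+06 * 0.000720202 = 797.95 Hz


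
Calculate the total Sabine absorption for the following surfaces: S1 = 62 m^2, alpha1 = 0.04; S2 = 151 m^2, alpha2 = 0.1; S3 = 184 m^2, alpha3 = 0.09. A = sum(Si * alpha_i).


62 * 0.04 = 2.48
151 * 0.1 = 15.1
184 * 0.09 = 16.56
A_total = 2.48 + 15.1 + 16.56 = 34.14 m^2


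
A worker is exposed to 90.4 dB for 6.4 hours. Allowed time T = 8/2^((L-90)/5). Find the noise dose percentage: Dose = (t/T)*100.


T_allowed = 8 / 2^((90.4 - 90)/5) = 7.56846 hr
Dose = 6.4 / 7.56846 * 100 = 84.561 %


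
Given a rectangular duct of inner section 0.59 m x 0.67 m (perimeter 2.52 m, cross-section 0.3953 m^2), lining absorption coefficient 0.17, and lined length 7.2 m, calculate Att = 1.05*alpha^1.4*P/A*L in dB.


alpha^1.4 = 0.17^1.4 = 0.0836813
Attenuation rate = 1.05 * alpha^1.4 * P / A
= 1.05 * 0.0836813 * 2.52 / 0.3953 = 0.560133 dB/m
Total Att = 0.560133 * 7.2 = 4.033 dB


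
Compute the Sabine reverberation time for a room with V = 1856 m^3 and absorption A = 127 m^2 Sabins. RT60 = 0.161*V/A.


RT60 = 0.161 * 1856 / 127 = 2.3529 s


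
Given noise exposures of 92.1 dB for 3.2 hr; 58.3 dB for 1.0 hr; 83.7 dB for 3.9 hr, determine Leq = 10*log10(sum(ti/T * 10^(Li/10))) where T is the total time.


T_total = 3.2 + 1.0 + 3.9 = 8.1 hr
(3.2/8.1) * 10^(92.1/10) = 6.40715e+08
(1.0/8.1) * 10^(58.3/10) = 83467
(3.9/8.1) * 10^(83.7/10) = 1.1287e+08
Sum = 6.40715e+08 + 83467 + 1.1287e+08 = 7.53668e+08
Leq = 10*log10(7.53668e+08) = 88.772 dB


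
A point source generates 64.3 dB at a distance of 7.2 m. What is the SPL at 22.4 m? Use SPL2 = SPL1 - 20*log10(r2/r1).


r2/r1 = 22.4/7.2 = 3.11111
Correction = 20*log10(3.11111) = 9.85831 dB
SPL2 = 64.3 - 9.85831 = 54.442 dB


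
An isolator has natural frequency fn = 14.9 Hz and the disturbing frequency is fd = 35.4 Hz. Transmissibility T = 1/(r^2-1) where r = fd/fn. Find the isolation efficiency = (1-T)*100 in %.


r = 35.4 / 14.9 = 2.37584
r^2 - 1 = 2.37584^2 - 1 = 4.64462
T = 1/4.64462 = 0.215303
Efficiency = (1 - 0.215303)*100 = 78.47 %


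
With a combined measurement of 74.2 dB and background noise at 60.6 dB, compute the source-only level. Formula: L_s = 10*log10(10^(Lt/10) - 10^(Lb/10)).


10^(74.2/10) = 2.63027e+07
10^(60.6/10) = 1.14815e+06
Difference = 2.63027e+07 - 1.14815e+06 = 2.51546e+07
L_source = 10*log10(2.51546e+07) = 74.006 dB


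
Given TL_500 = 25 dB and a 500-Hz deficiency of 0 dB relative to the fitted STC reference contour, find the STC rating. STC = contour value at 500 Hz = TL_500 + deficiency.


By ASTM E413, STC = value of the fitted reference contour at 500 Hz.
Contour value at 500 Hz = TL_500 + deficiency = 25 + 0 = 25
STC = 25


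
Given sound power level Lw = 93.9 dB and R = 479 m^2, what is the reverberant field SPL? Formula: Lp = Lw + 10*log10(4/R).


4/R = 4/479 = 0.00835073
Lp = 93.9 + 10*log10(0.00835073) = 73.117 dB


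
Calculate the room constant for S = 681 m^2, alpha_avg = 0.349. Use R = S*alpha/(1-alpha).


R = 681 * 0.349 / (1 - 0.349) = 365.08 m^2


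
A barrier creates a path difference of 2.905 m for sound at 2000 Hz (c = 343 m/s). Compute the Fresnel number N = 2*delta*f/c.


N = 2*delta*f/c = 2*delta/lambda, where lambda = c/f
lambda = 343 / 2000 = 0.1715 m
N = 2 * 2.905 / 0.1715 = 33.878


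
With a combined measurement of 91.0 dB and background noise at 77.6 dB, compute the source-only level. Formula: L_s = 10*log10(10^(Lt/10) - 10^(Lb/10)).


10^(91.0/10) = 1.25893e+09
10^(77.6/10) = 5.7544e+07
Difference = 1.25893e+09 - 5.7544e+07 = 1.20139e+09
L_source = 10*log10(1.20139e+09) = 90.797 dB


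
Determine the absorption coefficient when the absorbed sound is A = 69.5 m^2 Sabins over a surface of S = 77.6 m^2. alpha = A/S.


Absorption coefficient = absorbed power / incident power
alpha = A / S = 69.5 / 77.6 = 0.89562


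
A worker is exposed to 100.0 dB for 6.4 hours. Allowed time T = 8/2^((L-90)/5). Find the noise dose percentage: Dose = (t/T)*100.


T_allowed = 8 / 2^((100.0 - 90)/5) = 2 hr
Dose = 6.4 / 2 * 100 = 320 %


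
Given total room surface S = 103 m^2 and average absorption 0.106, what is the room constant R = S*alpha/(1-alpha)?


R = 103 * 0.106 / (1 - 0.106) = 12.213 m^2


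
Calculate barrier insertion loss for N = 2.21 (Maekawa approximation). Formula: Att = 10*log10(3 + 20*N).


3 + 20*N = 3 + 20*2.21 = 47.2
Att = 10*log10(47.2) = 16.739 dB


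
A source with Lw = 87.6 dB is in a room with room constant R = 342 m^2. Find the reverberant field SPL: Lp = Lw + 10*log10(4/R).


4/R = 4/342 = 0.0116959
Lp = 87.6 + 10*log10(0.0116959) = 68.28 dB


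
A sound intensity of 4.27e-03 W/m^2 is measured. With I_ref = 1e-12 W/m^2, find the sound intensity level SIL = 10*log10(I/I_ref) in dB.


I / I_ref = 4.27e-03 / 1e-12 = 4.27e+09
SIL = 10 * log10(4.27e+09) = 96.304 dB


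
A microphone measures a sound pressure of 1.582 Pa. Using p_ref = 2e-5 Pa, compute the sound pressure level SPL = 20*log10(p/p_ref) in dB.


p / p_ref = 1.582 / 2e-5 = 79100
SPL = 20 * log10(79100) = 97.964 dB


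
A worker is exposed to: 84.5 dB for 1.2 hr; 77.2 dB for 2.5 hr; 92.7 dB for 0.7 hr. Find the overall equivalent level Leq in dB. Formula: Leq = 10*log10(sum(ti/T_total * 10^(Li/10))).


T_total = 1.2 + 2.5 + 0.7 = 4.4 hr
(1.2/4.4) * 10^(84.5/10) = 7.6865e+07
(2.5/4.4) * 10^(77.2/10) = 2.98186e+07
(0.7/4.4) * 10^(92.7/10) = 2.96241e+08
Sum = 7.6865e+07 + 2.98186e+07 + 2.96241e+08 = 4.02925e+08
Leq = 10*log10(4.02925e+08) = 86.052 dB


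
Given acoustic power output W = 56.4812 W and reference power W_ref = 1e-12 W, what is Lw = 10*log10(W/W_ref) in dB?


W / W_ref = 56.4812 / 1e-12 = 5.64812e+13
Lw = 10 * log10(5.64812e+13) = 137.52 dB


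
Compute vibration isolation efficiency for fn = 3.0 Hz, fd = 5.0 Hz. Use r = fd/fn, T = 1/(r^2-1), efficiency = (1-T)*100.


r = 5.0 / 3.0 = 1.66667
r^2 - 1 = 1.66667^2 - 1 = 1.77779
T = 1/1.77779 = 0.562496
Efficiency = (1 - 0.562496)*100 = 43.75 %


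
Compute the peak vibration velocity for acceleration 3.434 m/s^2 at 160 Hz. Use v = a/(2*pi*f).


omega = 2*pi*f = 2*pi*160 = 1005.31 rad/s
v = a / omega = 3.434 / 1005.31 = 0.0034159 m/s


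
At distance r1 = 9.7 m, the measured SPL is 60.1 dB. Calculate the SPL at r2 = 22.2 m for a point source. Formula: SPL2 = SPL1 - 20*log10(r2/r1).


r2/r1 = 22.2/9.7 = 2.28866
Correction = 20*log10(2.28866) = 7.19163 dB
SPL2 = 60.1 - 7.19163 = 52.908 dB


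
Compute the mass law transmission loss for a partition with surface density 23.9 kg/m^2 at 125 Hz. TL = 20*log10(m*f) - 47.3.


m * f = 23.9 * 125 = 2987.5
20*log10(2987.5) = 69.5062 dB
TL = 69.5062 - 47.3 = 22.206 dB


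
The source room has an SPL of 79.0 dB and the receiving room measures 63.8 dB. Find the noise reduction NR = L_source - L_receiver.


NR = L_source - L_receiver (difference between source and receiving room levels)
NR = 79.0 - 63.8 = 15.2 dB


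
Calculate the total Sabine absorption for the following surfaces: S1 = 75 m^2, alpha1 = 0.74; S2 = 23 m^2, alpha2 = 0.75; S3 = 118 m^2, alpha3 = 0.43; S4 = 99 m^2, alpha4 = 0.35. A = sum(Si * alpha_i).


75 * 0.74 = 55.5
23 * 0.75 = 17.25
118 * 0.43 = 50.74
99 * 0.35 = 34.65
A_total = 55.5 + 17.25 + 50.74 + 34.65 = 158.14 m^2


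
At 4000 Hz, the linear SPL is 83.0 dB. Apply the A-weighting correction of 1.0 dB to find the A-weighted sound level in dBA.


A-weighting table: 4000 Hz -> 1.0 dB correction
SPL_A = SPL + correction = 83.0 + (1.0) = 84 dBA


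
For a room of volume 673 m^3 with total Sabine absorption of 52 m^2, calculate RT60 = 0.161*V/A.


RT60 = 0.161 * 673 / 52 = 2.0837 s


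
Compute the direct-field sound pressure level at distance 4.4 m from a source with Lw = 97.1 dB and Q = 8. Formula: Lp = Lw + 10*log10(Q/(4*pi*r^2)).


4*pi*r^2 = 4*pi*4.4^2 = 243.285 m^2
Q / (4*pi*r^2) = 8 / 243.285 = 0.0328832
Lp = 97.1 + 10*log10(0.0328832) = 82.27 dB


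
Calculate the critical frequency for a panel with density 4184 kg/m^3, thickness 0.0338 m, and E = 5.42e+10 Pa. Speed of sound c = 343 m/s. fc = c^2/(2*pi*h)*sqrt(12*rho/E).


12*rho/E = 12*4184/5.42e+10 = 9.26347e-07
sqrt(12*rho/E) = sqrt(9.26347e-07) = 0.000962469
c^2/(2*pi*h) = 343^2/(2*pi*0.0338) = 553977
fc = 553977 * 0.000962469 = 533.19 Hz


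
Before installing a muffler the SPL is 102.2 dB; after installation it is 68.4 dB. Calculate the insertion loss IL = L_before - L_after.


Insertion loss = SPL without muffler - SPL with muffler
IL = 102.2 - 68.4 = 33.8 dB


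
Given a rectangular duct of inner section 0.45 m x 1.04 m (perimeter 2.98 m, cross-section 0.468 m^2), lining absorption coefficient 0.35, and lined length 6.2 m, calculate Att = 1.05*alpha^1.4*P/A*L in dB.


alpha^1.4 = 0.35^1.4 = 0.229983
Attenuation rate = 1.05 * alpha^1.4 * P / A
= 1.05 * 0.229983 * 2.98 / 0.468 = 1.53764 dB/m
Total Att = 1.53764 * 6.2 = 9.5334 dB


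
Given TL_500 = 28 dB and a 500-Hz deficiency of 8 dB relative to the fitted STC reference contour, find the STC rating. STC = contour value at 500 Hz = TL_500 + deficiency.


By ASTM E413, STC = value of the fitted reference contour at 500 Hz.
Contour value at 500 Hz = TL_500 + deficiency = 28 + 8 = 36
STC = 36


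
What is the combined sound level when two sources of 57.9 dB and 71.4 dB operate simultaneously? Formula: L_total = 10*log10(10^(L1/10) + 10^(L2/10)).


10^(57.9/10) = 616595
10^(71.4/10) = 1.38038e+07
Sum = 616595 + 1.38038e+07 = 1.44204e+07
L_total = 10*log10(1.44204e+07) = 71.59 dB


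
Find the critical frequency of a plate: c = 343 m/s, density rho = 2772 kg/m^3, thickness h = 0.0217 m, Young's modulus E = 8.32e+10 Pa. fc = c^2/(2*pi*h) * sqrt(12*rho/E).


12*rho/E = 12*2772/8.32e+10 = 3.99808e-07
sqrt(12*rho/E) = sqrt(3.99808e-07) = 0.000632304
c^2/(2*pi*h) = 343^2/(2*pi*0.0217) = 862876
fc = 862876 * 0.000632304 = 545.6 Hz


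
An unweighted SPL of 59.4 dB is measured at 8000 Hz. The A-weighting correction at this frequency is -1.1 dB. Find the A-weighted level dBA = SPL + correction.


A-weighting table: 8000 Hz -> -1.1 dB correction
SPL_A = SPL + correction = 59.4 + (-1.1) = 58.3 dBA


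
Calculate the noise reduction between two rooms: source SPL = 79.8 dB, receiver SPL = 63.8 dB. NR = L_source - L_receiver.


NR = L_source - L_receiver (difference between source and receiving room levels)
NR = 79.8 - 63.8 = 16 dB


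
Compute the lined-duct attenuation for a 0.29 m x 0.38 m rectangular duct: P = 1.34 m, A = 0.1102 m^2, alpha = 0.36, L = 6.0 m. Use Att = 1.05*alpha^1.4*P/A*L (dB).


alpha^1.4 = 0.36^1.4 = 0.239234
Attenuation rate = 1.05 * alpha^1.4 * P / A
= 1.05 * 0.239234 * 1.34 / 0.1102 = 3.05447 dB/m
Total Att = 3.05447 * 6.0 = 18.327 dB


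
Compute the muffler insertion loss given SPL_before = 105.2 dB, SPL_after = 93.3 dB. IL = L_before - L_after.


Insertion loss = SPL without muffler - SPL with muffler
IL = 105.2 - 93.3 = 11.9 dB


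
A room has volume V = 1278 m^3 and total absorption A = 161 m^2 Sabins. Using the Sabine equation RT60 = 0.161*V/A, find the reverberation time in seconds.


RT60 = 0.161 * 1278 / 161 = 1.278 s


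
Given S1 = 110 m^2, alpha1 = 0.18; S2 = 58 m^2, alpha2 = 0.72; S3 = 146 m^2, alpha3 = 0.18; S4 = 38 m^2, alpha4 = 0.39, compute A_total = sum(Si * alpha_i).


110 * 0.18 = 19.8
58 * 0.72 = 41.76
146 * 0.18 = 26.28
38 * 0.39 = 14.82
A_total = 19.8 + 41.76 + 26.28 + 14.82 = 102.66 m^2


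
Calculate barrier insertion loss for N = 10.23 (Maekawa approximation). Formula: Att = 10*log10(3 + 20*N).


3 + 20*N = 3 + 20*10.23 = 207.6
Att = 10*log10(207.6) = 23.172 dB


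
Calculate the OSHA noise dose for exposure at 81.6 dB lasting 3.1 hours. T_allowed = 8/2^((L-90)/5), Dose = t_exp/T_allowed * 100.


T_allowed = 8 / 2^((81.6 - 90)/5) = 25.6342 hr
Dose = 3.1 / 25.6342 * 100 = 12.093 %
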